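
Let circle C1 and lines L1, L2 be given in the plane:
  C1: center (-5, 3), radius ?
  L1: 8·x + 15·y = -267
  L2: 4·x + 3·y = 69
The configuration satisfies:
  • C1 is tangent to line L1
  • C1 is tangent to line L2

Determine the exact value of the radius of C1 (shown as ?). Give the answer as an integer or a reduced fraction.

1. [C1‖L1]  r_C1² − 256 = 0  ⇒  r_C1 = 16 (r>0 drops 1)
2. [C1‖L2]  r_C1² − 256 = 0  ⇒  r_C1 = 16 (r>0 drops 1)

16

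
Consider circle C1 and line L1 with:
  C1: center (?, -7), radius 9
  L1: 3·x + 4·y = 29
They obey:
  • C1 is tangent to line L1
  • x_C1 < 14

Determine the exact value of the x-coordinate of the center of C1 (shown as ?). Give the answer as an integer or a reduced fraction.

1. [C1‖L1]  x_C1² − 38x_C1 + 136 = 0  ⇒  x_C1 = 4 or 34
2. given x_C1 < 14: keep 4

4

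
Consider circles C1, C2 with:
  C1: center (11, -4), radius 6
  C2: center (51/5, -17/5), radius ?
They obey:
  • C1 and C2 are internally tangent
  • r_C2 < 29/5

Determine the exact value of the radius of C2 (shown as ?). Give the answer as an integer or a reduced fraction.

5

1. [int C1,C2]  r_C2² − 12r_C2 + 35 = 0  ⇒  r_C2 = 5 or 7
2. given r_C2 < 29/5: keep 5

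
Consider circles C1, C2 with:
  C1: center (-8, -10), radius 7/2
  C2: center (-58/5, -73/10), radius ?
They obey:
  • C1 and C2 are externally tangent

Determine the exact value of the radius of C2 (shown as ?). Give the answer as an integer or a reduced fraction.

1. [ext C1·C2]  r_C2² + 7r_C2 − 8 = 0  ⇒  r_C2 = 1 (r>0 drops 1)

1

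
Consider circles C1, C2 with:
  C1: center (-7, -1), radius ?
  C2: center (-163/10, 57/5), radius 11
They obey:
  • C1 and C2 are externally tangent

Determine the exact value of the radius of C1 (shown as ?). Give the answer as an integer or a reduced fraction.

1. [ext C1·C2]  r_C1² + 22r_C1 − 477/4 = 0  ⇒  r_C1 = 9/2 (r>0 drops 1)

9/2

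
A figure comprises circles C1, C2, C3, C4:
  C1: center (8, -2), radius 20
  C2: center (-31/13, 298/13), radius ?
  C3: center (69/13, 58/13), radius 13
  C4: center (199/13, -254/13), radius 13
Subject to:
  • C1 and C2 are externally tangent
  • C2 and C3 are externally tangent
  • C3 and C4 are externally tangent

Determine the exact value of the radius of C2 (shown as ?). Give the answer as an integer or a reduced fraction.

1. [ext C1·C2]  r_C2² + 40r_C2 − 329 = 0  ⇒  r_C2 = 7 (r>0 drops 1)
2. [ext C2·C3]  r_C2² + 26r_C2 − 231 = 0  ⇒  r_C2 = 7 (r>0 drops 1)

7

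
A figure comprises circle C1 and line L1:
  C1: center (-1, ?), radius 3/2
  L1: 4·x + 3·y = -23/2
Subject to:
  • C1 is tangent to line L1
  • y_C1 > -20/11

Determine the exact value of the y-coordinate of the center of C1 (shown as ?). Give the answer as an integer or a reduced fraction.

0

1. [C1‖L1]  y_C1² + 5y_C1 = 0  ⇒  y_C1 = -5 or 0
2. given y_C1 > -20/11: keep 0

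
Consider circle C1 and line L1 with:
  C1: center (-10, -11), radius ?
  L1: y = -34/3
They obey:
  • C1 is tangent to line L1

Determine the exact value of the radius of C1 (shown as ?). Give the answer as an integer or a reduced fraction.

1/3

1. [C1‖L1]  r_C1² − 1/9 = 0  ⇒  r_C1 = 1/3 (r>0 drops 1)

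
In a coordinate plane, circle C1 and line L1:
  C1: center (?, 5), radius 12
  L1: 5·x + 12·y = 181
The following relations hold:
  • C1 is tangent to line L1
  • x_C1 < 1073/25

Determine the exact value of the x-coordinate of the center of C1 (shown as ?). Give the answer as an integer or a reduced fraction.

1. [C1‖L1]  x_C1² − (242/5)x_C1 − 1939/5 = 0  ⇒  x_C1 = -7 or 277/5
2. given x_C1 < 1073/25: keep -7

-7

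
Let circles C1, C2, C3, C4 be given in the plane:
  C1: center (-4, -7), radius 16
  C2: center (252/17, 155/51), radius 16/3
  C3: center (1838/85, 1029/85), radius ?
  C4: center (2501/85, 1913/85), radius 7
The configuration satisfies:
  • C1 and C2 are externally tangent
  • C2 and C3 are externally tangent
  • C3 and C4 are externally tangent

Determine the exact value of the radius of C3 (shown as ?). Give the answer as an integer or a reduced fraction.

1. [ext C2·C3]  r_C3² + (32/3)r_C3 − 100 = 0  ⇒  r_C3 = 6 (r>0 drops 1)
2. [ext C3·C4]  r_C3² + 14r_C3 − 120 = 0  ⇒  r_C3 = 6 (r>0 drops 1)

6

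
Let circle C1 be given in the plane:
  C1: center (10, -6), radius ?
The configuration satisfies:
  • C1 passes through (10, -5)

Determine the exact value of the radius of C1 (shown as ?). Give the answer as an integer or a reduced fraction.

1

1. [C1∋P]  r_C1² − 1 = 0  ⇒  r_C1 = 1 (r>0 drops 1)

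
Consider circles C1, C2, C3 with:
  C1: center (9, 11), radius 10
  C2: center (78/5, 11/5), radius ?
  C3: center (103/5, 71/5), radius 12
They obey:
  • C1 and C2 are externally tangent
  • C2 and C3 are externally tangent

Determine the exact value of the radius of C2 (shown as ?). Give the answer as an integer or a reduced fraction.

1

1. [ext C1·C2]  r_C2² + 20r_C2 − 21 = 0  ⇒  r_C2 = 1 (r>0 drops 1)
2. [ext C2·C3]  r_C2² + 24r_C2 − 25 = 0  ⇒  r_C2 = 1 (r>0 drops 1)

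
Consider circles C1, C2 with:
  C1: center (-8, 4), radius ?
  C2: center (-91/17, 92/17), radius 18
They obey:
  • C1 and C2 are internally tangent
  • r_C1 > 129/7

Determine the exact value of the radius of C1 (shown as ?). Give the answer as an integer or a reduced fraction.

1. [int C1,C2]  r_C1² − 36r_C1 + 315 = 0  ⇒  r_C1 = 15 or 21
2. given r_C1 > 129/7: keep 21

21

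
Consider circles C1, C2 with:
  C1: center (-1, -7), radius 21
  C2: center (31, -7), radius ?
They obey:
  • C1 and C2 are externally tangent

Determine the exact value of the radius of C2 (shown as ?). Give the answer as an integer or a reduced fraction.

11

1. [ext C1·C2]  r_C2² + 42r_C2 − 583 = 0  ⇒  r_C2 = 11 (r>0 drops 1)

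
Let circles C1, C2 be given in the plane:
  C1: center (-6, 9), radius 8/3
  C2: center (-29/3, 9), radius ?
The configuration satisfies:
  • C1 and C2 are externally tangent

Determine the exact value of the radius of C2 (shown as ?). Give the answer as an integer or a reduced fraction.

1. [ext C1·C2]  r_C2² + (16/3)r_C2 − 19/3 = 0  ⇒  r_C2 = 1 (r>0 drops 1)

1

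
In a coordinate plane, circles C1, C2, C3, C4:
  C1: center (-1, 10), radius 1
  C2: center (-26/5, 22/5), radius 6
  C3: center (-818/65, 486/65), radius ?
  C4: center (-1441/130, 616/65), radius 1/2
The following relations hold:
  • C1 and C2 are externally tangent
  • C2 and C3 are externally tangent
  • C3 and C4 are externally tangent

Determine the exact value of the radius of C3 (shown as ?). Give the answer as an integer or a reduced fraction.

1. [ext C2·C3]  r_C3² + 12r_C3 − 28 = 0  ⇒  r_C3 = 2 (r>0 drops 1)
2. [ext C3·C4]  r_C3² + 1r_C3 − 6 = 0  ⇒  r_C3 = 2 (r>0 drops 1)

2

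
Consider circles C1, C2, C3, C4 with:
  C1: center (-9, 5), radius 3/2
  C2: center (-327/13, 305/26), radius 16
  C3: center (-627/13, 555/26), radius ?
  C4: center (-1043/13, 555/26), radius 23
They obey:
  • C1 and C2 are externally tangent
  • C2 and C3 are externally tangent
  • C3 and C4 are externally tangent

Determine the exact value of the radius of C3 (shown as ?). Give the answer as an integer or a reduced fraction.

9

1. [ext C2·C3]  r_C3² + 32r_C3 − 369 = 0  ⇒  r_C3 = 9 (r>0 drops 1)
2. [ext C3·C4]  r_C3² + 46r_C3 − 495 = 0  ⇒  r_C3 = 9 (r>0 drops 1)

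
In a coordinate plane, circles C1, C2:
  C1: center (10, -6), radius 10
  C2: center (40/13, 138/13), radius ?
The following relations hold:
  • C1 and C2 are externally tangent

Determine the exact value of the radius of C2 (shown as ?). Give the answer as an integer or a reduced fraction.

1. [ext C1·C2]  r_C2² + 20r_C2 − 224 = 0  ⇒  r_C2 = 8 (r>0 drops 1)

8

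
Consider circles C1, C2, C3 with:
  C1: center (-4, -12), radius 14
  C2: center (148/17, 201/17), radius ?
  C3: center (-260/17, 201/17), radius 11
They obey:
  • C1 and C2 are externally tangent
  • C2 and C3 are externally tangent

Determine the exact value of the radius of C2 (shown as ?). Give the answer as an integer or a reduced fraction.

13

1. [ext C1·C2]  r_C2² + 28r_C2 − 533 = 0  ⇒  r_C2 = 13 (r>0 drops 1)
2. [ext C2·C3]  r_C2² + 22r_C2 − 455 = 0  ⇒  r_C2 = 13 (r>0 drops 1)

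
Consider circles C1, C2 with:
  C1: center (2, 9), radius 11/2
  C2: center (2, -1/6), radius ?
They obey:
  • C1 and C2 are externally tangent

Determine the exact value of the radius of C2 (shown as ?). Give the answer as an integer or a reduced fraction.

11/3

1. [ext C1·C2]  r_C2² + 11r_C2 − 484/9 = 0  ⇒  r_C2 = 11/3 (r>0 drops 1)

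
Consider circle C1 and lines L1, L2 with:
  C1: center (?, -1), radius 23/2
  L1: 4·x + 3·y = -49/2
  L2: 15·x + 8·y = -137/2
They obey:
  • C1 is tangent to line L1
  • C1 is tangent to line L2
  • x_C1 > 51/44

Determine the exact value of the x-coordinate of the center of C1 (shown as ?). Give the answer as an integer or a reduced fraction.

9

1. [C1‖L1]  x_C1² + (43/4)x_C1 − 711/4 = 0  ⇒  x_C1 = -79/4 or 9
2. [C1‖L2]  x_C1² + (121/15)x_C1 − 768/5 = 0  ⇒  x_C1 = -256/15 or 9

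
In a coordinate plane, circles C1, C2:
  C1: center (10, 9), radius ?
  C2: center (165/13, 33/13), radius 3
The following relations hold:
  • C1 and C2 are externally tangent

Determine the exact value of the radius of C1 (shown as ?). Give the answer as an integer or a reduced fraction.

4

1. [ext C1·C2]  r_C1² + 6r_C1 − 40 = 0  ⇒  r_C1 = 4 (r>0 drops 1)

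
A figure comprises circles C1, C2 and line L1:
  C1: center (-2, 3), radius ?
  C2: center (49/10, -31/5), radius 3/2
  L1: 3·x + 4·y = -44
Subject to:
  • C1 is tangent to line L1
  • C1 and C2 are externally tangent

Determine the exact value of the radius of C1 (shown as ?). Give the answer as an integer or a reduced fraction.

10

1. [C1‖L1]  r_C1² − 100 = 0  ⇒  r_C1 = 10 (r>0 drops 1)
2. [ext C1·C2]  r_C1² + 3r_C1 − 130 = 0  ⇒  r_C1 = 10 (r>0 drops 1)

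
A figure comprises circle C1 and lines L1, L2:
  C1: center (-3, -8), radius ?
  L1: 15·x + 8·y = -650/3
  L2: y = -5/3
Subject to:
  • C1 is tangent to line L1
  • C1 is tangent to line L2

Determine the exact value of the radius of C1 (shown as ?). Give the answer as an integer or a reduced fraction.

19/3

1. [C1‖L1]  r_C1² − 361/9 = 0  ⇒  r_C1 = 19/3 (r>0 drops 1)
2. [C1‖L2]  r_C1² − 361/9 = 0  ⇒  r_C1 = 19/3 (r>0 drops 1)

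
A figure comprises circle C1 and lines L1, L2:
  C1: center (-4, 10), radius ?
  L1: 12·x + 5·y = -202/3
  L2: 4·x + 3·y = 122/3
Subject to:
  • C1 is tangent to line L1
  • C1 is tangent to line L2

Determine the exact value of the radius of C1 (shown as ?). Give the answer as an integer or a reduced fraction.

16/3

1. [C1‖L1]  r_C1² − 256/9 = 0  ⇒  r_C1 = 16/3 (r>0 drops 1)
2. [C1‖L2]  r_C1² − 256/9 = 0  ⇒  r_C1 = 16/3 (r>0 drops 1)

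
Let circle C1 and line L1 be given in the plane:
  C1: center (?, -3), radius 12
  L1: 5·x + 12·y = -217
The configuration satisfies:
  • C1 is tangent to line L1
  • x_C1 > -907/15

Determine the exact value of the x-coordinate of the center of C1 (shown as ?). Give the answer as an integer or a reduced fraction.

1. [C1‖L1]  x_C1² + (362/5)x_C1 + 337 = 0  ⇒  x_C1 = -337/5 or -5
2. given x_C1 > -907/15: keep -5

-5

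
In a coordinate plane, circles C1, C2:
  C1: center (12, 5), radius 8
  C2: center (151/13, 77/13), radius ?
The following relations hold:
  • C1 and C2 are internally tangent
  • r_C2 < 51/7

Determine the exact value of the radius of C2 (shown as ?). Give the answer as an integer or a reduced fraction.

1. [int C1,C2]  r_C2² − 16r_C2 + 63 = 0  ⇒  r_C2 = 7 or 9
2. given r_C2 < 51/7: keep 7

7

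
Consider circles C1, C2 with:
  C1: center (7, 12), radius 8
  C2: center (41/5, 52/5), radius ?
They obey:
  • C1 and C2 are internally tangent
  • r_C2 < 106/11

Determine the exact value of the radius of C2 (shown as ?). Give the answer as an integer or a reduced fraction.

1. [int C1,C2]  r_C2² − 16r_C2 + 60 = 0  ⇒  r_C2 = 6 or 10
2. given r_C2 < 106/11: keep 6

6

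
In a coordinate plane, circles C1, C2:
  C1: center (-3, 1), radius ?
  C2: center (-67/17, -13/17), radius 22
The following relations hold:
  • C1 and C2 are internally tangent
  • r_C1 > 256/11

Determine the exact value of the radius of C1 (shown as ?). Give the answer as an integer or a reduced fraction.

1. [int C1,C2]  r_C1² − 44r_C1 + 480 = 0  ⇒  r_C1 = 20 or 24
2. given r_C1 > 256/11: keep 24

24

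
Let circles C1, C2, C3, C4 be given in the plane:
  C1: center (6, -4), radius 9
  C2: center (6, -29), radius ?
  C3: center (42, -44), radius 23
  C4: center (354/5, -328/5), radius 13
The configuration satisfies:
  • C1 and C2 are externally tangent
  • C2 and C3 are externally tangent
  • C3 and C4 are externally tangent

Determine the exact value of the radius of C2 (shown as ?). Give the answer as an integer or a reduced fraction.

16

1. [ext C1·C2]  r_C2² + 18r_C2 − 544 = 0  ⇒  r_C2 = 16 (r>0 drops 1)
2. [ext C2·C3]  r_C2² + 46r_C2 − 992 = 0  ⇒  r_C2 = 16 (r>0 drops 1)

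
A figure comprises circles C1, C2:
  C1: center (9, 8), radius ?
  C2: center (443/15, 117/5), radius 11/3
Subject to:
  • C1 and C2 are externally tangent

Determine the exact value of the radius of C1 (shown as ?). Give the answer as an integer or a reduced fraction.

1. [ext C1·C2]  r_C1² + (22/3)r_C1 − 1936/3 = 0  ⇒  r_C1 = 22 (r>0 drops 1)

22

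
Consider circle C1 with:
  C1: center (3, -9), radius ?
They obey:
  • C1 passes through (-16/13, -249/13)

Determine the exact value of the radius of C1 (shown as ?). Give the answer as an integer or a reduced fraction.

11

1. [C1∋P]  r_C1² − 121 = 0  ⇒  r_C1 = 11 (r>0 drops 1)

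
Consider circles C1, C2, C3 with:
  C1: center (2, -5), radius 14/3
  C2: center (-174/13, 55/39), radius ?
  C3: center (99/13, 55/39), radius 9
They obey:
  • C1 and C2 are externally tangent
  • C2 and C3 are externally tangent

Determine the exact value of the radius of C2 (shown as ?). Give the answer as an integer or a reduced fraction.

1. [ext C1·C2]  r_C2² + (28/3)r_C2 − 256 = 0  ⇒  r_C2 = 12 (r>0 drops 1)
2. [ext C2·C3]  r_C2² + 18r_C2 − 360 = 0  ⇒  r_C2 = 12 (r>0 drops 1)

12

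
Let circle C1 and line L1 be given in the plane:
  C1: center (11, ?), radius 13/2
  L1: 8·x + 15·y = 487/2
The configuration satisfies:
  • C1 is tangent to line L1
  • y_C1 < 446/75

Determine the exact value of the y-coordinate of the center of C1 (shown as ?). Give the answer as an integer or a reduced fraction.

3

1. [C1‖L1]  y_C1² − (311/15)y_C1 + 266/5 = 0  ⇒  y_C1 = 3 or 266/15
2. given y_C1 < 446/75: keep 3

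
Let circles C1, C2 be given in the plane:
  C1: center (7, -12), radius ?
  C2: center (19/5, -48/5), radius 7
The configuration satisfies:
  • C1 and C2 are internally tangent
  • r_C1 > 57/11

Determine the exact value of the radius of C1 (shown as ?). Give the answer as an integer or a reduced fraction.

1. [int C1,C2]  r_C1² − 14r_C1 + 33 = 0  ⇒  r_C1 = 3 or 11
2. given r_C1 > 57/11: keep 11

11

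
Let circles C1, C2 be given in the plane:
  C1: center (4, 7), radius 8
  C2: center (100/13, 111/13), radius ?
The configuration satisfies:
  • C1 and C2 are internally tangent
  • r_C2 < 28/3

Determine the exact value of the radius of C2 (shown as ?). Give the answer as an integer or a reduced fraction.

4

1. [int C1,C2]  r_C2² − 16r_C2 + 48 = 0  ⇒  r_C2 = 4 or 12
2. given r_C2 < 28/3: keep 4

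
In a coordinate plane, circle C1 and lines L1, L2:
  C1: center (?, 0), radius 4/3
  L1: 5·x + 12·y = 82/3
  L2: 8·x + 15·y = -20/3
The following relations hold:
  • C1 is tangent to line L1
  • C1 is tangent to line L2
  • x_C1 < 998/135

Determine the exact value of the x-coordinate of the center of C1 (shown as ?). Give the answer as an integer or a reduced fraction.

1. [C1‖L1]  x_C1² − (164/15)x_C1 + 268/15 = 0  ⇒  x_C1 = 2 or 134/15
2. [C1‖L2]  x_C1² + (5/3)x_C1 − 22/3 = 0  ⇒  x_C1 = -11/3 or 2

2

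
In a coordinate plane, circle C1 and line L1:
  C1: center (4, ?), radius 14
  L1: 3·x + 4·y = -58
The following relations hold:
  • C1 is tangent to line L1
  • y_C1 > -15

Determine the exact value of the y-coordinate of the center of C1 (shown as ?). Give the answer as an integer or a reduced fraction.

0

1. [C1‖L1]  y_C1² + 35y_C1 = 0  ⇒  y_C1 = -35 or 0
2. given y_C1 > -15: keep 0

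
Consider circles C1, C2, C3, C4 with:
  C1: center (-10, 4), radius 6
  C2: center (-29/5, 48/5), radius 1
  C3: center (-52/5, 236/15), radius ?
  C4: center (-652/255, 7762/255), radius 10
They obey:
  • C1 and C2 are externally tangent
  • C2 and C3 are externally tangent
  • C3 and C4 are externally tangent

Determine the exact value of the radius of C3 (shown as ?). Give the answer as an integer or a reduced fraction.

20/3

1. [ext C2·C3]  r_C3² + 2r_C3 − 520/9 = 0  ⇒  r_C3 = 20/3 (r>0 drops 1)
2. [ext C3·C4]  r_C3² + 20r_C3 − 1600/9 = 0  ⇒  r_C3 = 20/3 (r>0 drops 1)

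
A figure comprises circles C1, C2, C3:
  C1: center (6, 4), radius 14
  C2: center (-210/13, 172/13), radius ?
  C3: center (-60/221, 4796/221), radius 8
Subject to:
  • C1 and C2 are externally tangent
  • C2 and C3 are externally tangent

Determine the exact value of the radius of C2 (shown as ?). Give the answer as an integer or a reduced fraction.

10

1. [ext C1·C2]  r_C2² + 28r_C2 − 380 = 0  ⇒  r_C2 = 10 (r>0 drops 1)
2. [ext C2·C3]  r_C2² + 16r_C2 − 260 = 0  ⇒  r_C2 = 10 (r>0 drops 1)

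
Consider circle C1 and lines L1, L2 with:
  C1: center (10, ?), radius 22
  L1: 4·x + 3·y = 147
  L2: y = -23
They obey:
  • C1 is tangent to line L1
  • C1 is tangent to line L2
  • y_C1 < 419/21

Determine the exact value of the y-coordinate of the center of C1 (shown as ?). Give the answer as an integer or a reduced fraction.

-1

1. [C1‖L1]  y_C1² − (214/3)y_C1 − 217/3 = 0  ⇒  y_C1 = -1 or 217/3
2. [C1‖L2]  y_C1² + 46y_C1 + 45 = 0  ⇒  y_C1 = -45 or -1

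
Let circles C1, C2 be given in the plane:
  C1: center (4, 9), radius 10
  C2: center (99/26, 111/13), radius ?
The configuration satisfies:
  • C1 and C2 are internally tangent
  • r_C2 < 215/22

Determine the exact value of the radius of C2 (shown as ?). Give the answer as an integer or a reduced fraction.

1. [int C1,C2]  r_C2² − 20r_C2 + 399/4 = 0  ⇒  r_C2 = 19/2 or 21/2
2. given r_C2 < 215/22: keep 19/2

19/2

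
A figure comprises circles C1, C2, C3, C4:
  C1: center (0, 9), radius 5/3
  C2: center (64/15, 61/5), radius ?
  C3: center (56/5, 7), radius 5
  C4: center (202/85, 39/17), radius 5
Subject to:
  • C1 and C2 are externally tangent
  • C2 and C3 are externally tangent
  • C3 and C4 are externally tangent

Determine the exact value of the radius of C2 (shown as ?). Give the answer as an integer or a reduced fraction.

11/3

1. [ext C1·C2]  r_C2² + (10/3)r_C2 − 77/3 = 0  ⇒  r_C2 = 11/3 (r>0 drops 1)
2. [ext C2·C3]  r_C2² + 10r_C2 − 451/9 = 0  ⇒  r_C2 = 11/3 (r>0 drops 1)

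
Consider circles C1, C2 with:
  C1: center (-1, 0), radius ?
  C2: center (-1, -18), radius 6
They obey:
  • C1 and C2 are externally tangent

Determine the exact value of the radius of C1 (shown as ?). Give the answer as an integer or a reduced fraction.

1. [ext C1·C2]  r_C1² + 12r_C1 − 288 = 0  ⇒  r_C1 = 12 (r>0 drops 1)

12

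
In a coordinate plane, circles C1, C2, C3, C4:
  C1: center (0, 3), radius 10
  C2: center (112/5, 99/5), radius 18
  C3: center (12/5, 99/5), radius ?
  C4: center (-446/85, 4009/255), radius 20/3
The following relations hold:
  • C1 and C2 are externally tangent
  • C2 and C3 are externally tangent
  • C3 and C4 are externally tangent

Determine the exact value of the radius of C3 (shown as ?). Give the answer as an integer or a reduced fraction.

1. [ext C2·C3]  r_C3² + 36r_C3 − 76 = 0  ⇒  r_C3 = 2 (r>0 drops 1)
2. [ext C3·C4]  r_C3² + (40/3)r_C3 − 92/3 = 0  ⇒  r_C3 = 2 (r>0 drops 1)

2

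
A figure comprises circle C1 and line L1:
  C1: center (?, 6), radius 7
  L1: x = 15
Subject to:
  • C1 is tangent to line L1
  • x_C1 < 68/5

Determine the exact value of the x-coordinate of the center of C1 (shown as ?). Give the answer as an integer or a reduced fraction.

8

1. [C1‖L1]  x_C1² − 30x_C1 + 176 = 0  ⇒  x_C1 = 8 or 22
2. given x_C1 < 68/5: keep 8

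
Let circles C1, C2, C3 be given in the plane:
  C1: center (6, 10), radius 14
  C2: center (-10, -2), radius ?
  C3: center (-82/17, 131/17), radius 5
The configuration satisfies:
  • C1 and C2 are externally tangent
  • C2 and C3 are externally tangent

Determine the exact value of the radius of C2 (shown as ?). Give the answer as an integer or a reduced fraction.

1. [ext C1·C2]  r_C2² + 28r_C2 − 204 = 0  ⇒  r_C2 = 6 (r>0 drops 1)
2. [ext C2·C3]  r_C2² + 10r_C2 − 96 = 0  ⇒  r_C2 = 6 (r>0 drops 1)

6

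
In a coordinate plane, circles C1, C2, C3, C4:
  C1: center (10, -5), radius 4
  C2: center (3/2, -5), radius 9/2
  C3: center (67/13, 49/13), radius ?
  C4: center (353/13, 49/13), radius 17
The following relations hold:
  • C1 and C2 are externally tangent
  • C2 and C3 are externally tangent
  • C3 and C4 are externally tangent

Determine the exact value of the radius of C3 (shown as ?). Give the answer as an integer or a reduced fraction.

5

1. [ext C2·C3]  r_C3² + 9r_C3 − 70 = 0  ⇒  r_C3 = 5 (r>0 drops 1)
2. [ext C3·C4]  r_C3² + 34r_C3 − 195 = 0  ⇒  r_C3 = 5 (r>0 drops 1)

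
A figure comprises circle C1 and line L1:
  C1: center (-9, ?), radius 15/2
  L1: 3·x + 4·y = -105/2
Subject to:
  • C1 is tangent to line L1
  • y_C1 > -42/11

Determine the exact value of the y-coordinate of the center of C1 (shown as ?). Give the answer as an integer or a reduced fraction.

3

1. [C1‖L1]  y_C1² + (51/4)y_C1 − 189/4 = 0  ⇒  y_C1 = -63/4 or 3
2. given y_C1 > -42/11: keep 3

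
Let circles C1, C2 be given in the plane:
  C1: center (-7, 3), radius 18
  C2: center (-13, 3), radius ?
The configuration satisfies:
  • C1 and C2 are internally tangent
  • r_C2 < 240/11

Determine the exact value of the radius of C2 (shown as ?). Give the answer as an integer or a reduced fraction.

12

1. [int C1,C2]  r_C2² − 36r_C2 + 288 = 0  ⇒  r_C2 = 12 or 24
2. given r_C2 < 240/11: keep 12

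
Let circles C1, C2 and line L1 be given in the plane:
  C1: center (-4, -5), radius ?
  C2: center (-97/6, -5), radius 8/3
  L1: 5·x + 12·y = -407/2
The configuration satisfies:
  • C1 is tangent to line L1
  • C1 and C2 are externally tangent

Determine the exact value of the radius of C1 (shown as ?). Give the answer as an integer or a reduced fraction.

1. [C1‖L1]  r_C1² − 361/4 = 0  ⇒  r_C1 = 19/2 (r>0 drops 1)
2. [ext C1·C2]  r_C1² + (16/3)r_C1 − 1691/12 = 0  ⇒  r_C1 = 19/2 (r>0 drops 1)

19/2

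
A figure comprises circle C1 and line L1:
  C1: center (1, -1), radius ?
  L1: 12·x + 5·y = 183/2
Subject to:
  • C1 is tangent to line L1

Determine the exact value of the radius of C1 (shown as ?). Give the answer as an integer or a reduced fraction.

1. [C1‖L1]  r_C1² − 169/4 = 0  ⇒  r_C1 = 13/2 (r>0 drops 1)

13/2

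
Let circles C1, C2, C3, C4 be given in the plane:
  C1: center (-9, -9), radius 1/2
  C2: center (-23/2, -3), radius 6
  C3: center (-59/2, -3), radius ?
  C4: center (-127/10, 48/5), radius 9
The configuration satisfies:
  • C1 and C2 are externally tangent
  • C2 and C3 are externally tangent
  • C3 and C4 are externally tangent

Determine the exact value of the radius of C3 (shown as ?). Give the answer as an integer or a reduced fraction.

12

1. [ext C2·C3]  r_C3² + 12r_C3 − 288 = 0  ⇒  r_C3 = 12 (r>0 drops 1)
2. [ext C3·C4]  r_C3² + 18r_C3 − 360 = 0  ⇒  r_C3 = 12 (r>0 drops 1)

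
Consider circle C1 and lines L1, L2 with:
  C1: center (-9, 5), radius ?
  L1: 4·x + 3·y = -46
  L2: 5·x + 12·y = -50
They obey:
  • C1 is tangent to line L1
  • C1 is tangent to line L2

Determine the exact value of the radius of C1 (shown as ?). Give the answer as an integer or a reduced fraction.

5

1. [C1‖L1]  r_C1² − 25 = 0  ⇒  r_C1 = 5 (r>0 drops 1)
2. [C1‖L2]  r_C1² − 25 = 0  ⇒  r_C1 = 5 (r>0 drops 1)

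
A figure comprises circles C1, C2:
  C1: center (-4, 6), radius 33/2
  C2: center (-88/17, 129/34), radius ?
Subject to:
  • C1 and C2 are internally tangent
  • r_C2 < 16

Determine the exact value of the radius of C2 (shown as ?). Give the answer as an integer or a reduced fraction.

1. [int C1,C2]  r_C2² − 33r_C2 + 266 = 0  ⇒  r_C2 = 14 or 19
2. given r_C2 < 16: keep 14

14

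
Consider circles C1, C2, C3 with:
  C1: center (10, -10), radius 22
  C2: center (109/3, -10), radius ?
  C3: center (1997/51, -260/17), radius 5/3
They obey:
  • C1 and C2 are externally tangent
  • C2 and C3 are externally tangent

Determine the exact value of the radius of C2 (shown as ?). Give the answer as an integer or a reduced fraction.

1. [ext C1·C2]  r_C2² + 44r_C2 − 1885/9 = 0  ⇒  r_C2 = 13/3 (r>0 drops 1)
2. [ext C2·C3]  r_C2² + (10/3)r_C2 − 299/9 = 0  ⇒  r_C2 = 13/3 (r>0 drops 1)

13/3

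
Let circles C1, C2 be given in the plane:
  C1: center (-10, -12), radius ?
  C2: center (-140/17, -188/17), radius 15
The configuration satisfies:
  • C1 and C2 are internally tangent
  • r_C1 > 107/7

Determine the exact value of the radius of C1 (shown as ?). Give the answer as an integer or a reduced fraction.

17

1. [int C1,C2]  r_C1² − 30r_C1 + 221 = 0  ⇒  r_C1 = 13 or 17
2. given r_C1 > 107/7: keep 17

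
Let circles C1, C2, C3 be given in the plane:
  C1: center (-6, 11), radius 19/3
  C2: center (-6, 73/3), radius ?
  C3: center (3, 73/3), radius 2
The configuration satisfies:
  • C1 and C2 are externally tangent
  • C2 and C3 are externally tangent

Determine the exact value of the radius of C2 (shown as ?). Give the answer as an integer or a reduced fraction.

1. [ext C1·C2]  r_C2² + (38/3)r_C2 − 413/3 = 0  ⇒  r_C2 = 7 (r>0 drops 1)
2. [ext C2·C3]  r_C2² + 4r_C2 − 77 = 0  ⇒  r_C2 = 7 (r>0 drops 1)

7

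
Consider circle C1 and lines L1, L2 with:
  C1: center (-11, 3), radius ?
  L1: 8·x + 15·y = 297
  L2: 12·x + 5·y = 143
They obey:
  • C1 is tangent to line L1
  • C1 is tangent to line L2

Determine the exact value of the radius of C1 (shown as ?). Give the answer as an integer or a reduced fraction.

20

1. [C1‖L1]  r_C1² − 400 = 0  ⇒  r_C1 = 20 (r>0 drops 1)
2. [C1‖L2]  r_C1² − 400 = 0  ⇒  r_C1 = 20 (r>0 drops 1)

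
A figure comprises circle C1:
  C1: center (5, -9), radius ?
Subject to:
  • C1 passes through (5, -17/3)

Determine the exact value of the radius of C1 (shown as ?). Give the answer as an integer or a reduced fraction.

10/3

1. [C1∋P]  r_C1² − 100/9 = 0  ⇒  r_C1 = 10/3 (r>0 drops 1)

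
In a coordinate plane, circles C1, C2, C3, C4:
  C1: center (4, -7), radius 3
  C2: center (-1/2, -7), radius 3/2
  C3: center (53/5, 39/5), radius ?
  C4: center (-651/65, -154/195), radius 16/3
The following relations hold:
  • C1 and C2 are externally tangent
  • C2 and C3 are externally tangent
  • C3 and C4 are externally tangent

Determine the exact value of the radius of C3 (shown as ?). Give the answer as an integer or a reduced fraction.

1. [ext C2·C3]  r_C3² + 3r_C3 − 340 = 0  ⇒  r_C3 = 17 (r>0 drops 1)
2. [ext C3·C4]  r_C3² + (32/3)r_C3 − 1411/3 = 0  ⇒  r_C3 = 17 (r>0 drops 1)

17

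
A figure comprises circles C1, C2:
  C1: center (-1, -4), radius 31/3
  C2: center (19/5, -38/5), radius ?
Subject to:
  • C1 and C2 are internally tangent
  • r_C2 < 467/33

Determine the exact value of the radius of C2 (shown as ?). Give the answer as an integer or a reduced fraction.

13/3

1. [int C1,C2]  r_C2² − (62/3)r_C2 + 637/9 = 0  ⇒  r_C2 = 13/3 or 49/3
2. given r_C2 < 467/33: keep 13/3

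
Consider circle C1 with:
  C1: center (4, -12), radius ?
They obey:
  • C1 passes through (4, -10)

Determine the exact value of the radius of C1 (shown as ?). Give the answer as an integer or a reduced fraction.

2

1. [C1∋P]  r_C1² − 4 = 0  ⇒  r_C1 = 2 (r>0 drops 1)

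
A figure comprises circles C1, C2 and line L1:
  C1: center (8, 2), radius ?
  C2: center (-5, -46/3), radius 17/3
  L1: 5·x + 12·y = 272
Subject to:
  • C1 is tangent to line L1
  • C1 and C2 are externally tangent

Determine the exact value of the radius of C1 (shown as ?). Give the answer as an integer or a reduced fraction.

1. [C1‖L1]  r_C1² − 256 = 0  ⇒  r_C1 = 16 (r>0 drops 1)
2. [ext C1·C2]  r_C1² + (34/3)r_C1 − 1312/3 = 0  ⇒  r_C1 = 16 (r>0 drops 1)

16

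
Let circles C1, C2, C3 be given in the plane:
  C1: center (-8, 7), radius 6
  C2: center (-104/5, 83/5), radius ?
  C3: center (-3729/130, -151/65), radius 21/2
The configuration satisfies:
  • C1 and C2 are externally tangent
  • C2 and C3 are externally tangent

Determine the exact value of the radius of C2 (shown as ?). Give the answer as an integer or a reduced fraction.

1. [ext C1·C2]  r_C2² + 12r_C2 − 220 = 0  ⇒  r_C2 = 10 (r>0 drops 1)
2. [ext C2·C3]  r_C2² + 21r_C2 − 310 = 0  ⇒  r_C2 = 10 (r>0 drops 1)

10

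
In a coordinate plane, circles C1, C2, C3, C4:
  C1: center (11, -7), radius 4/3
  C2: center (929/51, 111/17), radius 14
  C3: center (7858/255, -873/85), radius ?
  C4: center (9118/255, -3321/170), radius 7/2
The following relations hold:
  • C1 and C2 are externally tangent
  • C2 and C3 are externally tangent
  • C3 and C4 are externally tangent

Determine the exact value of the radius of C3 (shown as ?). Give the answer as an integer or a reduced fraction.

7

1. [ext C2·C3]  r_C3² + 28r_C3 − 245 = 0  ⇒  r_C3 = 7 (r>0 drops 1)
2. [ext C3·C4]  r_C3² + 7r_C3 − 98 = 0  ⇒  r_C3 = 7 (r>0 drops 1)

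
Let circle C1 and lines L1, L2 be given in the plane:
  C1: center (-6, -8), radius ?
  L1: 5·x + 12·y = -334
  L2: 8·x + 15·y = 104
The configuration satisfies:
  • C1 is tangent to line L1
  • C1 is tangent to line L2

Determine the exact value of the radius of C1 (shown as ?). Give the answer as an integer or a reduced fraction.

16

1. [C1‖L1]  r_C1² − 256 = 0  ⇒  r_C1 = 16 (r>0 drops 1)
2. [C1‖L2]  r_C1² − 256 = 0  ⇒  r_C1 = 16 (r>0 drops 1)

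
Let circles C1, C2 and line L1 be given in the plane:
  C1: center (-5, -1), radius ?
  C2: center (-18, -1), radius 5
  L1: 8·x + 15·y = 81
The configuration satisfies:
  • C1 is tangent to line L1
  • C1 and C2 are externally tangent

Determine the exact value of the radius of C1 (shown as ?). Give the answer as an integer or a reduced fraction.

8

1. [C1‖L1]  r_C1² − 64 = 0  ⇒  r_C1 = 8 (r>0 drops 1)
2. [ext C1·C2]  r_C1² + 10r_C1 − 144 = 0  ⇒  r_C1 = 8 (r>0 drops 1)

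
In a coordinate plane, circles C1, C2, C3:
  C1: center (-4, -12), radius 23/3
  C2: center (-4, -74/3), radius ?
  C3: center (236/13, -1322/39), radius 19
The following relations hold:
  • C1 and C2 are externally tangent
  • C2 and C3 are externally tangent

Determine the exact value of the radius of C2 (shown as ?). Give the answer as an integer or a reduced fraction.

5

1. [ext C1·C2]  r_C2² + (46/3)r_C2 − 305/3 = 0  ⇒  r_C2 = 5 (r>0 drops 1)
2. [ext C2·C3]  r_C2² + 38r_C2 − 215 = 0  ⇒  r_C2 = 5 (r>0 drops 1)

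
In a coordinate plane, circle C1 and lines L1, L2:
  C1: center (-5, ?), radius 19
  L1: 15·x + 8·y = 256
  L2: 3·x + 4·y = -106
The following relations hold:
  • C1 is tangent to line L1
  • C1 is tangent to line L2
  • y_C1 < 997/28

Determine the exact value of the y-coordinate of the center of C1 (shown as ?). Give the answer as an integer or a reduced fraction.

1

1. [C1‖L1]  y_C1² − (331/4)y_C1 + 327/4 = 0  ⇒  y_C1 = 1 or 327/4
2. [C1‖L2]  y_C1² + (91/2)y_C1 − 93/2 = 0  ⇒  y_C1 = -93/2 or 1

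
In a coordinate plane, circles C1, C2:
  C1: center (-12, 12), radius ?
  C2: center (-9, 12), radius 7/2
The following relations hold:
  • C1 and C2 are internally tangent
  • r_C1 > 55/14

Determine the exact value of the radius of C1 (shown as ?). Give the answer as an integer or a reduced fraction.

13/2

1. [int C1,C2]  r_C1² − 7r_C1 + 13/4 = 0  ⇒  r_C1 = 1/2 or 13/2
2. given r_C1 > 55/14: keep 13/2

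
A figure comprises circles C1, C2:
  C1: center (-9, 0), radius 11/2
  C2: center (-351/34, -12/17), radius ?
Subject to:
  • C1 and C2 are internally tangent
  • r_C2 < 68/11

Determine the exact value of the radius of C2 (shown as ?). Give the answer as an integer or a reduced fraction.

4

1. [int C1,C2]  r_C2² − 11r_C2 + 28 = 0  ⇒  r_C2 = 4 or 7
2. given r_C2 < 68/11: keep 4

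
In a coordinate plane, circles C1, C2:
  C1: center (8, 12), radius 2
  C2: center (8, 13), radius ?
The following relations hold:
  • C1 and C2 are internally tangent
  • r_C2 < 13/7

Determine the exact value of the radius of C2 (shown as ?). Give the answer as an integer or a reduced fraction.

1

1. [int C1,C2]  r_C2² − 4r_C2 + 3 = 0  ⇒  r_C2 = 1 or 3
2. given r_C2 < 13/7: keep 1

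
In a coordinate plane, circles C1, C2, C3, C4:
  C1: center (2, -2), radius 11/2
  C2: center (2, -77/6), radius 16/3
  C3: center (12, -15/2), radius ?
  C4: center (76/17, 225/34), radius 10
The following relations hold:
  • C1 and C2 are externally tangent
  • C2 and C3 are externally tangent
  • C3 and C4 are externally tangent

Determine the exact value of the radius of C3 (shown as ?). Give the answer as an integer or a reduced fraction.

1. [ext C2·C3]  r_C3² + (32/3)r_C3 − 100 = 0  ⇒  r_C3 = 6 (r>0 drops 1)
2. [ext C3·C4]  r_C3² + 20r_C3 − 156 = 0  ⇒  r_C3 = 6 (r>0 drops 1)

6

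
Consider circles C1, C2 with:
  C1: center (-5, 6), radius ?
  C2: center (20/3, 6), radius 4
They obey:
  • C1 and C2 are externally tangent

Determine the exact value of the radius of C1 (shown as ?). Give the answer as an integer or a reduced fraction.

23/3

1. [ext C1·C2]  r_C1² + 8r_C1 − 1081/9 = 0  ⇒  r_C1 = 23/3 (r>0 drops 1)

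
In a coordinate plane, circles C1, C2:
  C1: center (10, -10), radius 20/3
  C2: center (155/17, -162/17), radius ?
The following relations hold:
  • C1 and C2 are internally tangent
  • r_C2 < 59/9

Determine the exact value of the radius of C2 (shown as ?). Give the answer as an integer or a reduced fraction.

1. [int C1,C2]  r_C2² − (40/3)r_C2 + 391/9 = 0  ⇒  r_C2 = 17/3 or 23/3
2. given r_C2 < 59/9: keep 17/3

17/3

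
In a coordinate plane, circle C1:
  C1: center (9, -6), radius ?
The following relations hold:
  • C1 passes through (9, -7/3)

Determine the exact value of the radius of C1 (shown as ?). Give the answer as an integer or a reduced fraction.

1. [C1∋P]  r_C1² − 121/9 = 0  ⇒  r_C1 = 11/3 (r>0 drops 1)

11/3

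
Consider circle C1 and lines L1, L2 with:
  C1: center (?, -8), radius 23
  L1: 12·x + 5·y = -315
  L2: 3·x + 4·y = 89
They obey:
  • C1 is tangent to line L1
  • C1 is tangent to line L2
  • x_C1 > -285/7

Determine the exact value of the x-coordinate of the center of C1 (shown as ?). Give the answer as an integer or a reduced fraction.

2

1. [C1‖L1]  x_C1² + (275/6)x_C1 − 287/3 = 0  ⇒  x_C1 = -287/6 or 2
2. [C1‖L2]  x_C1² − (242/3)x_C1 + 472/3 = 0  ⇒  x_C1 = 2 or 236/3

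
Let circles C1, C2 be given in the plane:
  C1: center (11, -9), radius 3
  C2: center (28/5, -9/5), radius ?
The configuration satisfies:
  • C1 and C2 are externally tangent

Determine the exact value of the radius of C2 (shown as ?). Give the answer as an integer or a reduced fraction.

6

1. [ext C1·C2]  r_C2² + 6r_C2 − 72 = 0  ⇒  r_C2 = 6 (r>0 drops 1)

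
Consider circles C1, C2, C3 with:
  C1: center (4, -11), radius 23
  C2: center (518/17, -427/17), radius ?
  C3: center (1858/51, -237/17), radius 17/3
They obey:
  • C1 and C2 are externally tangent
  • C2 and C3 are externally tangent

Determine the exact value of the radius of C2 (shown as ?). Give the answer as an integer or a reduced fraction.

7

1. [ext C1·C2]  r_C2² + 46r_C2 − 371 = 0  ⇒  r_C2 = 7 (r>0 drops 1)
2. [ext C2·C3]  r_C2² + (34/3)r_C2 − 385/3 = 0  ⇒  r_C2 = 7 (r>0 drops 1)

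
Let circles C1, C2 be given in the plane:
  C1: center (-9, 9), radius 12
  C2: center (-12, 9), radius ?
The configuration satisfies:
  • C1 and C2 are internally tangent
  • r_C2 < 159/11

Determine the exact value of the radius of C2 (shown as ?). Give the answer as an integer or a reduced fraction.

9

1. [int C1,C2]  r_C2² − 24r_C2 + 135 = 0  ⇒  r_C2 = 9 or 15
2. given r_C2 < 159/11: keep 9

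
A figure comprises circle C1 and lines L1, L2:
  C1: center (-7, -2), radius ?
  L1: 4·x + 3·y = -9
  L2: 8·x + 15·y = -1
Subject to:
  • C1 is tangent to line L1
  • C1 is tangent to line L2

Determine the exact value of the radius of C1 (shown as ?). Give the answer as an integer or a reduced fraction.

5

1. [C1‖L1]  r_C1² − 25 = 0  ⇒  r_C1 = 5 (r>0 drops 1)
2. [C1‖L2]  r_C1² − 25 = 0  ⇒  r_C1 = 5 (r>0 drops 1)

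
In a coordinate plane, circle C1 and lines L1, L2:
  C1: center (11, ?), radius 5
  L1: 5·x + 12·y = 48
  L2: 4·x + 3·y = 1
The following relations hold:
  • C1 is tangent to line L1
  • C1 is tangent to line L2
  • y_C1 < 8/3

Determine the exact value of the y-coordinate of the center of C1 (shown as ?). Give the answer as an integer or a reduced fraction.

-6

1. [C1‖L1]  y_C1² + (7/6)y_C1 − 29 = 0  ⇒  y_C1 = -6 or 29/6
2. [C1‖L2]  y_C1² + (86/3)y_C1 + 136 = 0  ⇒  y_C1 = -68/3 or -6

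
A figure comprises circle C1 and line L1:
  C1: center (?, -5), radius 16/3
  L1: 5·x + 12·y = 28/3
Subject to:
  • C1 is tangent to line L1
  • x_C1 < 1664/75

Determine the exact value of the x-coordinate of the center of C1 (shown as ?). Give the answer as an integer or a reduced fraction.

1. [C1‖L1]  x_C1² − (416/15)x_C1 = 0  ⇒  x_C1 = 0 or 416/15
2. given x_C1 < 1664/75: keep 0

0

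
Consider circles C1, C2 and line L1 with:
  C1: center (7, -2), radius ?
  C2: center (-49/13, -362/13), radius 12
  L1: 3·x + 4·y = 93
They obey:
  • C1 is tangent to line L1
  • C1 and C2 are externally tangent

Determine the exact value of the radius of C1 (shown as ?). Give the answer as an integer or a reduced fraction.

16

1. [C1‖L1]  r_C1² − 256 = 0  ⇒  r_C1 = 16 (r>0 drops 1)
2. [ext C1·C2]  r_C1² + 24r_C1 − 640 = 0  ⇒  r_C1 = 16 (r>0 drops 1)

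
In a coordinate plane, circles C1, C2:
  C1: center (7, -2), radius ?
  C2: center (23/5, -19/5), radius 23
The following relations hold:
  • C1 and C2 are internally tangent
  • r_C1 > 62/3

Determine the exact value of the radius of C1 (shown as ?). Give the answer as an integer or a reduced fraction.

26

1. [int C1,C2]  r_C1² − 46r_C1 + 520 = 0  ⇒  r_C1 = 20 or 26
2. given r_C1 > 62/3: keep 26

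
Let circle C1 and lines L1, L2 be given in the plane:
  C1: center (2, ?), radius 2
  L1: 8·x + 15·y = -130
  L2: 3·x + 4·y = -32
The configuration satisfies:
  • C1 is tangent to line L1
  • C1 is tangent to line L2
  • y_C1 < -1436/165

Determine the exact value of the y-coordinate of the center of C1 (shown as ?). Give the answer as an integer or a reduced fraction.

-12

1. [C1‖L1]  y_C1² + (292/15)y_C1 + 448/5 = 0  ⇒  y_C1 = -12 or -112/15
2. [C1‖L2]  y_C1² + 19y_C1 + 84 = 0  ⇒  y_C1 = -12 or -7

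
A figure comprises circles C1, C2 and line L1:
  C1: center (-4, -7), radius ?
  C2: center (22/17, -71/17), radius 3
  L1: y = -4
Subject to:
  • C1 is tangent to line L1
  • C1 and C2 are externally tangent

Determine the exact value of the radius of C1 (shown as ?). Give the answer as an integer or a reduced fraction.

3

1. [C1‖L1]  r_C1² − 9 = 0  ⇒  r_C1 = 3 (r>0 drops 1)
2. [ext C1·C2]  r_C1² + 6r_C1 − 27 = 0  ⇒  r_C1 = 3 (r>0 drops 1)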